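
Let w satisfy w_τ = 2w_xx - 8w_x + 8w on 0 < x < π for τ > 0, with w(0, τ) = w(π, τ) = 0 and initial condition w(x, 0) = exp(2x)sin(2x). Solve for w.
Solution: Substitute w = exp(2x)u.
Then w_x = exp(2x)(u_x + 2u), w_xx = exp(2x)(u_xx + 4u_x + 4u), w_τ = exp(2x)u_τ; substituting and dividing by exp(2x), the lower-order terms cancel: u_τ = 2u_xx (standard heat equation).
Data for u: u(x,0) = exp(-2x)w(x,0) = sin(2x). The boundary conditions carry over: u(0,τ) = u(π,τ) = 0.
Separating variables: u = Σ c_n exp(-2n²τ) sin(nx). From u(x,0) = sin(2x): c_2=1.
So u(x,τ) = exp(-8τ)sin(2x), and w(x,τ) = exp(2x)u(x,τ).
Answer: w(x, τ) = exp(2x)exp(-8τ)sin(2x)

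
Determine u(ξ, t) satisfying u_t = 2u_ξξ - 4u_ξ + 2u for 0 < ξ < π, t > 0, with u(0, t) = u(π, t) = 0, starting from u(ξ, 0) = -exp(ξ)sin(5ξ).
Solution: Substitute u = exp(ξ)w.
Then u_ξ = exp(ξ)(w_ξ + w), u_ξξ = exp(ξ)(w_ξξ + 2w_ξ + w), u_t = exp(ξ)w_t; substituting and dividing by exp(ξ), the lower-order terms cancel: w_t = 2w_ξξ (standard heat equation).
Data for w: w(ξ,0) = exp(-ξ)u(ξ,0) = -sin(5ξ). The boundary conditions carry over: w(0,t) = w(π,t) = 0.
Separating variables: w = Σ c_n exp(-2n²t) sin(nξ). From w(ξ,0) = -sin(5ξ): c_5=-1.
So w(ξ,t) = -exp(-50t)sin(5ξ), and u(ξ,t) = exp(ξ)w(ξ,t).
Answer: u(ξ, t) = -exp(-50t)exp(ξ)sin(5ξ)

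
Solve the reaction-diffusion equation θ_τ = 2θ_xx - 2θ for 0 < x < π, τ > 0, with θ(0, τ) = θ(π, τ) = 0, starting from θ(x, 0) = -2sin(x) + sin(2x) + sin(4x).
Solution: Substitute θ = exp(-2τ)u, i.e. u = exp(2τ)θ.
By the product rule, θ_τ = exp(-2τ)(u_τ - 2u), θ_xx = exp(-2τ)u_xx.
Substituting into the PDE and dividing by exp(-2τ): u_τ - 2u = 2u_xx - 2u.
The lower-order terms cancel, leaving the standard heat equation u_τ = 2u_xx.
Initial data for u: u(x,0) = θ(x,0) = -2sin(x) + sin(2x) + sin(4x). The boundary conditions carry over: u(0,τ) = u(π,τ) = 0.
Solve for u:
  Using separation of variables u = X(x)G(τ):
  Eigenfunctions: sin(nx), n = 1, 2, 3, ...
  General solution: u(x, τ) = Σ c_n sin(nx) exp(-2n² τ)
  Matching u(x,0) = -2sin(x) + sin(2x) + sin(4x) term by term: c_1=-2, c_2=1, c_4=1.
Hence u(x,τ) = -2exp(-2τ)sin(x) + exp(-8τ)sin(2x) + exp(-32τ)sin(4x).
Transform back: θ(x,τ) = exp(-2τ)u(x,τ).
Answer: θ(x, τ) = -2exp(-4τ)sin(x) + exp(-10τ)sin(2x) + exp(-34τ)sin(4x)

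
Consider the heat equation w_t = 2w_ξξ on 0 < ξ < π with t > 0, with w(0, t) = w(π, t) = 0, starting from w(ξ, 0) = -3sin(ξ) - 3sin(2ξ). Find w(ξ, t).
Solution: Separating variables: w = Σ c_n exp(-2n²t) sin(nξ). From w(ξ,0) = -3sin(ξ) - 3sin(2ξ): c_1=-3, c_2=-3.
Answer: w(ξ, t) = -3exp(-2t)sin(ξ) - 3exp(-8t)sin(2ξ)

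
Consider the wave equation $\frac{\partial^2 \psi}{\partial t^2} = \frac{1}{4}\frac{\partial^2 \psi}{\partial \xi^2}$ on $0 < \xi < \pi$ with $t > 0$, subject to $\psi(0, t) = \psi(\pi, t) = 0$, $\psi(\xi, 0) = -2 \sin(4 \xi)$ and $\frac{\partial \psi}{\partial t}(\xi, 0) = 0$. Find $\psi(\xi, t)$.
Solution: Using separation of variables $\psi = X(\xi)T(t)$:
Eigenfunctions: $\sin(n\xi)$, $n = 1, 2, 3, \ldots$
General solution: $\psi(\xi, t) = \sum [A_n \cos(n t/2) + B_n \sin(n t/2)] \sin(n\xi)$
From $\psi(\xi,0) = -2 \sin(4 \xi)$: $A_4=-2$. From $\psi_t(\xi,0) = 0$: all $B_n = 0$.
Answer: $\psi(\xi, t) = -2 \sin(4 \xi) \cos(2 t)$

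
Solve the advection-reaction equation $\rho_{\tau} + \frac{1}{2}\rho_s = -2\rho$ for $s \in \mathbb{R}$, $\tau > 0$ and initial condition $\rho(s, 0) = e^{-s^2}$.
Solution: Substitute $\rho = e^{-2\tau}u$.
Then $\rho_{\tau} = e^{-2\tau}(u_{\tau} - 2u)$, $\rho_s = e^{-2\tau}u_s$; substituting and dividing by $e^{-2\tau}$, the lower-order terms cancel: $u_{\tau} + \frac{1}{2}u_s = 0$ (standard advection equation).
Data for $u$: $u(s,0) = \rho(s,0) = e^{-s^2}$.
By characteristics ($ds/d\tau = 1/2$), $u(s,\tau) = f(s - \frac{1}{2}\tau)$ with $f = u( \cdot , 0)$.
So $u(s,\tau) = e^{-(s - \tau/2)^2}$, and $\rho(s,\tau) = e^{-2\tau}u(s,\tau)$.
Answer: $\rho(s, \tau) = e^{-2 \tau} e^{-(-\tau/2 + s)^2}$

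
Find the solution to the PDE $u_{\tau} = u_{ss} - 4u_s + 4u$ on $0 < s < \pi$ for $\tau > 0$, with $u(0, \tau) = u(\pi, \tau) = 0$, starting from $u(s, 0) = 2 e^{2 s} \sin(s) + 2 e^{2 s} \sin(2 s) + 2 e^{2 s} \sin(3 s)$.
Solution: Substitute $u = e^{2s}w$.
Then $u_s = e^{2s}(w_s + 2w)$, $u_{ss} = e^{2s}(w_{ss} + 4w_s + 4w)$, $u_{\tau} = e^{2s}w_{\tau}$; substituting and dividing by $e^{2s}$, the lower-order terms cancel: $w_{\tau} = w_{ss}$ (standard heat equation).
Data for $w$: $w(s,0) = e^{-2s}u(s,0) = 2 \sin(s) + 2 \sin(2 s) + 2 \sin(3 s)$. The boundary conditions carry over: $w(0,\tau) = w(\pi,\tau) = 0$.
Separating variables: $w = \sum c_n e^{-n^2\tau} \sin(ns)$. From $w(s,0) = 2 \sin(s) + 2 \sin(2 s) + 2 \sin(3 s)$: $c_1=2, c_2=2, c_3=2$.
So $w(s,\tau) = 2 e^{-\tau} \sin(s) + 2 e^{-4 \tau} \sin(2 s) + 2 e^{-9 \tau} \sin(3 s)$, and $u(s,\tau) = e^{2s}w(s,\tau)$.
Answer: $u(s, \tau) = 2 e^{-\tau} e^{2 s} \sin(s) + 2 e^{-4 \tau} e^{2 s} \sin(2 s) + 2 e^{-9 \tau} e^{2 s} \sin(3 s)$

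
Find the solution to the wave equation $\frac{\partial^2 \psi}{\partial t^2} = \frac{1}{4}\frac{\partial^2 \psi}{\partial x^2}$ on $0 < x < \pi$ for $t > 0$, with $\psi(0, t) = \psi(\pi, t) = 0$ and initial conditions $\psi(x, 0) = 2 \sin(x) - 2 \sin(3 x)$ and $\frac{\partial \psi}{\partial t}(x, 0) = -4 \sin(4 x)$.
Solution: Separating variables: $\psi = \sum [A_n \cos(\omega_n t) + B_n \sin(\omega_n t)] \sin(nx)$, $\omega_n = n/2$. From ICs ($B_n$ = velocity coefficient / $\omega_n$): $A_1=2, A_3=-2, B_4=-2$.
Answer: $\psi(x, t) = -2 \sin(2 t) \sin(4 x) + 2 \sin(x) \cos(t/2) - 2 \sin(3 x) \cos(3 t/2)$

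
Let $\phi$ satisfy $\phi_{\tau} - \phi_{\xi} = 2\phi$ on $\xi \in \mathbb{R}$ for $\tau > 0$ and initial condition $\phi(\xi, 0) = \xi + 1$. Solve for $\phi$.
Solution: Substitute $\phi = e^{2\tau}u$, i.e. $u = e^{-2\tau}\phi$.
By the product rule, $\phi_{\tau} = e^{2\tau}(u_{\tau} + 2u)$, $\phi_{\xi} = e^{2\tau}u_{\xi}$.
Substituting into the PDE and dividing by $e^{2\tau}$: $u_{\tau} + 2u - u_{\xi} = 2u$.
The lower-order terms cancel, leaving the standard advection equation $u_{\tau} - u_{\xi} = 0$.
Initial data for $u$: $u(\xi,0) = \phi(\xi,0) = \xi + 1$.
Solve for $u$:
  By method of characteristics (waves move left with speed 1):
  Along characteristics $\xi + \tau =$ const, $u$ is constant, so $u(\xi,\tau) = f(\xi + \tau)$ with $f = u( \cdot , 0)$.
Hence $u(\xi,\tau) = \xi + \tau + 1$.
Transform back: $\phi(\xi,\tau) = e^{2\tau}u(\xi,\tau)$.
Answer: $\phi(\xi, \tau) = \tau e^{2 \tau} + \xi e^{2 \tau} + e^{2 \tau}$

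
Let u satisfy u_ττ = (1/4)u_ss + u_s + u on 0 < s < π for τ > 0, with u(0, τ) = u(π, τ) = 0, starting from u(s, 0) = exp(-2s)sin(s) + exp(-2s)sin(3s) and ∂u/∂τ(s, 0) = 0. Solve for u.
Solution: Substitute u = exp(-2s)w.
Then u_s = exp(-2s)(w_s - 2w), u_ss = exp(-2s)(w_ss - 4w_s + 4w), u_ττ = exp(-2s)w_ττ; substituting and dividing by exp(-2s), the lower-order terms cancel: w_ττ = (1/4)w_ss (standard wave equation).
Data for w: w(s,0) = exp(2s)u(s,0) = sin(s) + sin(3s); w_τ(s,0) = exp(2s)u_τ(s,0) = 0. The boundary conditions carry over: w(0,τ) = w(π,τ) = 0.
Separating variables: w = Σ [A_n cos(ω_n τ) + B_n sin(ω_n τ)] sin(ns), ω_n = n/2. From ICs: A_1=1, A_3=1.
So w(s,τ) = sin(s)cos(τ/2) + sin(3s)cos(3τ/2), and u(s,τ) = exp(-2s)w(s,τ).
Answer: u(s, τ) = exp(-2s)sin(s)cos(τ/2) + exp(-2s)sin(3s)cos(3τ/2)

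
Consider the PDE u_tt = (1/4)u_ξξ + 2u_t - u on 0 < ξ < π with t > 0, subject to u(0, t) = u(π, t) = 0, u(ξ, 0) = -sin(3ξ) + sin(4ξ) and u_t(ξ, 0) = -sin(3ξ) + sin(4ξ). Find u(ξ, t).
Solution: Substitute u = exp(t)w.
Then u_t = exp(t)(w_t + w), u_tt = exp(t)(w_tt + 2w_t + w), u_ξξ = exp(t)w_ξξ; substituting and dividing by exp(t), the lower-order terms cancel: w_tt = (1/4)w_ξξ (standard wave equation).
Data for w: w(ξ,0) = u(ξ,0) = -sin(3ξ) + sin(4ξ); w_t(ξ,0) = u_t(ξ,0) - u(ξ,0) = 0. The boundary conditions carry over: w(0,t) = w(π,t) = 0.
Separating variables: w = Σ [A_n cos(ω_n t) + B_n sin(ω_n t)] sin(nξ), ω_n = n/2. From ICs: A_3=-1, A_4=1.
So w(ξ,t) = -sin(3ξ)cos(3t/2) + sin(4ξ)cos(2t), and u(ξ,t) = exp(t)w(ξ,t).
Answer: u(ξ, t) = -exp(t)sin(3ξ)cos(3t/2) + exp(t)sin(4ξ)cos(2t)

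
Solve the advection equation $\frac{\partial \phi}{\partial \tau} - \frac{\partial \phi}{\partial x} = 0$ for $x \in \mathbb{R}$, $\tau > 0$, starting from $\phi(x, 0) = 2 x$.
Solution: By method of characteristics (waves move left with speed 1):
Along characteristics $x + \tau =$ const, $\phi$ is constant, so $\phi(x,\tau) = f(x + \tau)$ with $f = \phi( \cdot , 0)$.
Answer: $\phi(x, \tau) = 2 \tau + 2 x$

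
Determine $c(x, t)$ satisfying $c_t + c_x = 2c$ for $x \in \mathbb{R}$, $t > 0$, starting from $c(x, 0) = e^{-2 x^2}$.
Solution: Substitute $c = e^{2t}u$.
Then $c_t = e^{2t}(u_t + 2u)$, $c_x = e^{2t}u_x$; substituting and dividing by $e^{2t}$, the lower-order terms cancel: $u_t + u_x = 0$ (standard advection equation).
Data for $u$: $u(x,0) = c(x,0) = e^{-2 x^2}$.
By characteristics ($dx/dt = 1$), $u(x,t) = f(x - t)$ with $f = u( \cdot , 0)$.
So $u(x,t) = e^{-2 (-t + x)^2}$, and $c(x,t) = e^{2t}u(x,t)$.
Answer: $c(x, t) = e^{2 t} e^{-2 (-t + x)^2}$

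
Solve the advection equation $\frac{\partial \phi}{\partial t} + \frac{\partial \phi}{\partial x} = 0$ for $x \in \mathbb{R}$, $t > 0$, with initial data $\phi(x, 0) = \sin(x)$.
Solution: By characteristics ($dx/dt = 1$), $\phi(x,t) = f(x - t)$ with $f = \phi( \cdot , 0)$.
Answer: $\phi(x, t) = - \sin(t - x)$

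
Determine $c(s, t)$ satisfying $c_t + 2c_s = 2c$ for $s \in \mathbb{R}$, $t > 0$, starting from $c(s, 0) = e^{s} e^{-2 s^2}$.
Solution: Substitute $c = e^{s}u$, i.e. $u = e^{-s}c$.
By the product rule, $c_s = e^{s}(u_s + u)$, $c_t = e^{s}u_t$.
Substituting into the PDE and dividing by $e^{s}$: $u_t + 2(u_s + u) = 2u$.
The lower-order terms cancel, leaving the standard advection equation $u_t + 2u_s = 0$.
Initial data for $u$: $u(s,0) = e^{-s}c(s,0) = e^{-2 s^2}$.
Solve for $u$:
  By method of characteristics (waves move right with speed 2):
  Along characteristics $s - 2t =$ const, $u$ is constant, so $u(s,t) = f(s - 2t)$ with $f = u( \cdot , 0)$.
Hence $u(s,t) = e^{-2 (s - 2 t)^2}$.
Transform back: $c(s,t) = e^{s}u(s,t)$.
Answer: $c(s, t) = e^{s} e^{-2 (s - 2 t)^2}$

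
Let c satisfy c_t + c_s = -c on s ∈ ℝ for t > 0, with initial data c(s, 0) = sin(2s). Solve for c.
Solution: Substitute c = exp(-t)u, i.e. u = exp(t)c.
By the product rule, c_t = exp(-t)(u_t - u), c_s = exp(-t)u_s.
Substituting into the PDE and dividing by exp(-t): u_t - u + u_s = -u.
The lower-order terms cancel, leaving the standard advection equation u_t + u_s = 0.
Initial data for u: u(s,0) = c(s,0) = sin(2s).
Solve for u:
  By method of characteristics (waves move right with speed 1):
  Along characteristics s - t = const, u is constant, so u(s,t) = f(s - t) with f = u(·, 0).
Hence u(s,t) = sin(2s - 2t).
Transform back: c(s,t) = exp(-t)u(s,t).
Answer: c(s, t) = exp(-t)sin(2s - 2t)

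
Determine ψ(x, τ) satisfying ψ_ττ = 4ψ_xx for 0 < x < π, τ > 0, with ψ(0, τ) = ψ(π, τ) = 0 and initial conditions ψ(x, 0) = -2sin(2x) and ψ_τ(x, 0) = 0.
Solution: Using separation of variables ψ = X(x)T(τ):
Eigenfunctions: sin(nx), n = 1, 2, 3, ...
General solution: ψ(x, τ) = Σ [A_n cos(2n τ) + B_n sin(2n τ)] sin(nx)
From ψ(x,0) = -2sin(2x): A_2=-2. From ψ_τ(x,0) = 0: all B_n = 0.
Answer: ψ(x, τ) = -2sin(2x)cos(4τ)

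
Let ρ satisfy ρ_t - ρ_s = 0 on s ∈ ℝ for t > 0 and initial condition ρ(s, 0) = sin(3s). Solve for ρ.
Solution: By characteristics (ds/dt = -1), ρ(s,t) = f(s + t) with f = ρ(·, 0).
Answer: ρ(s, t) = sin(3s + 3t)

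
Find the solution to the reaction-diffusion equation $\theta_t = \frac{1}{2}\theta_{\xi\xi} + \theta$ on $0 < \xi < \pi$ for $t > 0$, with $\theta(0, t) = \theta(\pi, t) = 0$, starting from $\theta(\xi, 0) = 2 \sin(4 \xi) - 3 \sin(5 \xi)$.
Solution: Substitute $\theta = e^{t}u$, i.e. $u = e^{-t}\theta$.
By the product rule, $\theta_t = e^{t}(u_t + u)$, $\theta_{\xi\xi} = e^{t}u_{\xi\xi}$.
Substituting into the PDE and dividing by $e^{t}$: $u_t + u = \frac{1}{2}u_{\xi\xi} + u$.
The lower-order terms cancel, leaving the standard heat equation $u_t = \frac{1}{2}u_{\xi\xi}$.
Initial data for $u$: $u(\xi,0) = \theta(\xi,0) = 2 \sin(4 \xi) - 3 \sin(5 \xi)$. The boundary conditions carry over: $u(0,t) = u(\pi,t) = 0$.
Solve for $u$:
  Using separation of variables $u = X(\xi)G(t)$:
  Eigenfunctions: $\sin(n\xi)$, $n = 1, 2, 3, \ldots$
  General solution: $u(\xi, t) = \sum c_n \sin(n\xi) e^{-n^2 t/2}$
  Matching $u(\xi,0) = 2 \sin(4 \xi) - 3 \sin(5 \xi)$ term by term: $c_4=2, c_5=-3$.
Hence $u(\xi,t) = 2 e^{-8 t} \sin(4 \xi) - 3 e^{-25 t/2} \sin(5 \xi)$.
Transform back: $\theta(\xi,t) = e^{t}u(\xi,t)$.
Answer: $\theta(\xi, t) = 2 e^{-7 t} \sin(4 \xi) - 3 e^{-23 t/2} \sin(5 \xi)$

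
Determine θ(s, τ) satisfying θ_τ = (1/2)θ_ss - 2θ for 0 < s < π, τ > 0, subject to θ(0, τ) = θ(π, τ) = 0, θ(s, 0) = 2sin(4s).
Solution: Substitute θ = exp(-2τ)u.
Then θ_τ = exp(-2τ)(u_τ - 2u), θ_ss = exp(-2τ)u_ss; substituting and dividing by exp(-2τ), the lower-order terms cancel: u_τ = (1/2)u_ss (standard heat equation).
Data for u: u(s,0) = θ(s,0) = 2sin(4s). The boundary conditions carry over: u(0,τ) = u(π,τ) = 0.
Separating variables: u = Σ c_n exp(-n²τ/2) sin(ns). From u(s,0) = 2sin(4s): c_4=2.
So u(s,τ) = 2exp(-8τ)sin(4s), and θ(s,τ) = exp(-2τ)u(s,τ).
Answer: θ(s, τ) = 2exp(-10τ)sin(4s)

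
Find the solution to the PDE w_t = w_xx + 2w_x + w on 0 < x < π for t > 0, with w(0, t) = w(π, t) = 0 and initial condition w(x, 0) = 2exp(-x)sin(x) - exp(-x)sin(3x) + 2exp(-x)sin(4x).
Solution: Substitute w = exp(-x)u.
Then w_x = exp(-x)(u_x - u), w_xx = exp(-x)(u_xx - 2u_x + u), w_t = exp(-x)u_t; substituting and dividing by exp(-x), the lower-order terms cancel: u_t = u_xx (standard heat equation).
Data for u: u(x,0) = exp(x)w(x,0) = 2sin(x) - sin(3x) + 2sin(4x). The boundary conditions carry over: u(0,t) = u(π,t) = 0.
Separating variables: u = Σ c_n exp(-n²t) sin(nx). From u(x,0) = 2sin(x) - sin(3x) + 2sin(4x): c_1=2, c_3=-1, c_4=2.
So u(x,t) = 2exp(-t)sin(x) - exp(-9t)sin(3x) + 2exp(-16t)sin(4x), and w(x,t) = exp(-x)u(x,t).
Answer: w(x, t) = 2exp(-t)exp(-x)sin(x) - exp(-9t)exp(-x)sin(3x) + 2exp(-16t)exp(-x)sin(4x)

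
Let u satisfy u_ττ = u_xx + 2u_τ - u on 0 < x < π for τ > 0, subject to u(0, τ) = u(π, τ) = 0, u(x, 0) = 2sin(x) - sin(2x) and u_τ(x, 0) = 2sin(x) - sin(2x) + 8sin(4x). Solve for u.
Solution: Substitute u = exp(τ)w.
Then u_τ = exp(τ)(w_τ + w), u_ττ = exp(τ)(w_ττ + 2w_τ + w), u_xx = exp(τ)w_xx; substituting and dividing by exp(τ), the lower-order terms cancel: w_ττ = w_xx (standard wave equation).
Data for w: w(x,0) = u(x,0) = 2sin(x) - sin(2x); w_τ(x,0) = u_τ(x,0) - u(x,0) = 8sin(4x). The boundary conditions carry over: w(0,τ) = w(π,τ) = 0.
Separating variables: w = Σ [A_n cos(ω_n τ) + B_n sin(ω_n τ)] sin(nx), ω_n = n. From ICs (B_n = velocity coefficient / ω_n): A_1=2, A_2=-1, B_4=2.
So w(x,τ) = 2sin(x)cos(τ) - sin(2x)cos(2τ) + 2sin(4x)sin(4τ), and u(x,τ) = exp(τ)w(x,τ).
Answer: u(x, τ) = 2exp(τ)sin(x)cos(τ) - exp(τ)sin(2x)cos(2τ) + 2exp(τ)sin(4x)sin(4τ)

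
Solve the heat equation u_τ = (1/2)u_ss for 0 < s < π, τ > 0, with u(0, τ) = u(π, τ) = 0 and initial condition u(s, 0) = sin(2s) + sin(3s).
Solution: Separating variables: u = Σ c_n exp(-n²τ/2) sin(ns). From u(s,0) = sin(2s) + sin(3s): c_2=1, c_3=1.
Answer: u(s, τ) = exp(-2τ)sin(2s) + exp(-9τ/2)sin(3s)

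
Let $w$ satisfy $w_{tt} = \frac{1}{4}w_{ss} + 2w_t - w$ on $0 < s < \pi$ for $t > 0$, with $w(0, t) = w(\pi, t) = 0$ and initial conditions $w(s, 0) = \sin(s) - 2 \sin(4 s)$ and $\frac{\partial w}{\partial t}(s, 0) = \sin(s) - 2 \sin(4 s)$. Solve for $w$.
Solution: Substitute $w = e^{t}u$, i.e. $u = e^{-t}w$.
By the product rule, $w_t = e^{t}(u_t + u)$, $w_{tt} = e^{t}(u_{tt} + 2u_t + u)$, $w_{ss} = e^{t}u_{ss}$.
Substituting into the PDE and dividing by $e^{t}$: $u_{tt} + 2u_t + u = \frac{1}{4}u_{ss} + 2(u_t + u) - u$.
The lower-order terms cancel, leaving the standard wave equation $u_{tt} = \frac{1}{4}u_{ss}$.
Initial data for $u$: $u(s,0) = w(s,0) = \sin(s) - 2 \sin(4 s)$; $u_t(s,0) = w_t(s,0) - w(s,0) = 0$. The boundary conditions carry over: $u(0,t) = u(\pi,t) = 0$.
Solve for $u$:
  Using separation of variables $u = X(s)T(t)$:
  Eigenfunctions: $\sin(ns)$, $n = 1, 2, 3, \ldots$
  General solution: $u(s, t) = \sum [A_n \cos(n t/2) + B_n \sin(n t/2)] \sin(ns)$
  From $u(s,0) = \sin(s) - 2 \sin(4 s)$: $A_1=1, A_4=-2$. From $u_t(s,0) = 0$: all $B_n = 0$.
Hence $u(s,t) = \sin(s) \cos(t/2) - 2 \sin(4 s) \cos(2 t)$.
Transform back: $w(s,t) = e^{t}u(s,t)$.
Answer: $w(s, t) = e^{t} \sin(s) \cos(t/2) - 2 e^{t} \sin(4 s) \cos(2 t)$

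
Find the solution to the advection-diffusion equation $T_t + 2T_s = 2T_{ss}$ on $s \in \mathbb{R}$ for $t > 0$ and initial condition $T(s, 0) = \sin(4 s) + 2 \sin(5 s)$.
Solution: Moving frame: $\eta = s - 2t$, $\sigma = t$, $T = u(\eta,\sigma)$, so $T_t = u_{\sigma} - 2u_{\eta}$ and $T_{ss} = u_{\eta\eta}$.
Hence $T_t + 2T_s = u_{\sigma}$ and the PDE becomes the heat equation $u_{\sigma} = 2u_{\eta\eta}$ on $\eta \in \mathbb{R}$.
Initial data: $u(\eta,0) = T(\eta,0) = \sin(4 \eta) + 2 \sin(5 \eta)$. Each mode $\sin(n\eta)$ decays as $e^{-2n^2\sigma}$ on $\mathbb{R}$, so $u(\eta,\sigma) = \sum c_n e^{-2n^2\sigma} \sin(n\eta)$ with $c_4=1, c_5=2$: $u(\eta,\sigma) = e^{-32 \sigma} \sin(4 \eta) + 2 e^{-50 \sigma} \sin(5 \eta)$.
Substituting back: $T(s,t) = u(s - 2t, t)$.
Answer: $T(s, t) = e^{-32 t} \sin(4 s - 8 t) + 2 e^{-50 t} \sin(5 s - 10 t)$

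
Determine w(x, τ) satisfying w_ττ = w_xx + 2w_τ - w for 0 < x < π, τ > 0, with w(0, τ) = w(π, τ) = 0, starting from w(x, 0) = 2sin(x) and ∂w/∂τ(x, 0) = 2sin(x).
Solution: Substitute w = exp(τ)u, i.e. u = exp(-τ)w.
By the product rule, w_τ = exp(τ)(u_τ + u), w_ττ = exp(τ)(u_ττ + 2u_τ + u), w_xx = exp(τ)u_xx.
Substituting into the PDE and dividing by exp(τ): u_ττ + 2u_τ + u = u_xx + 2(u_τ + u) - u.
The lower-order terms cancel, leaving the standard wave equation u_ττ = u_xx.
Initial data for u: u(x,0) = w(x,0) = 2sin(x); u_τ(x,0) = w_τ(x,0) - w(x,0) = 0. The boundary conditions carry over: u(0,τ) = u(π,τ) = 0.
Solve for u:
  Using separation of variables u = X(x)T(τ):
  Eigenfunctions: sin(nx), n = 1, 2, 3, ...
  General solution: u(x, τ) = Σ [A_n cos(n τ) + B_n sin(n τ)] sin(nx)
  From u(x,0) = 2sin(x): A_1=2. From u_τ(x,0) = 0: all B_n = 0.
Hence u(x,τ) = 2sin(x)cos(τ).
Transform back: w(x,τ) = exp(τ)u(x,τ).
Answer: w(x, τ) = 2exp(τ)sin(x)cos(τ)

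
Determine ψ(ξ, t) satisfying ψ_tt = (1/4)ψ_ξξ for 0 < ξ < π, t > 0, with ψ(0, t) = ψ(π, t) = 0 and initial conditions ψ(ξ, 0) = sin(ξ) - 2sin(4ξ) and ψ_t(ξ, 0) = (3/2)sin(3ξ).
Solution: Separating variables: ψ = Σ [A_n cos(ω_n t) + B_n sin(ω_n t)] sin(nξ), ω_n = n/2. From ICs (B_n = velocity coefficient / ω_n): A_1=1, A_4=-2, B_3=1.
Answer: ψ(ξ, t) = sin(3t/2)sin(3ξ) + sin(ξ)cos(t/2) - 2sin(4ξ)cos(2t)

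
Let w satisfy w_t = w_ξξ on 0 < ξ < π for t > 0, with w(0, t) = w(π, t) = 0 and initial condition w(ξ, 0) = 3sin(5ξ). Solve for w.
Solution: Separating variables: w = Σ c_n exp(-n²t) sin(nξ). From w(ξ,0) = 3sin(5ξ): c_5=3.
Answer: w(ξ, t) = 3exp(-25t)sin(5ξ)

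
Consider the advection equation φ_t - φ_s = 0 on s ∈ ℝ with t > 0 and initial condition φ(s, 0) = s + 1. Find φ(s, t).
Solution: By characteristics (ds/dt = -1), φ(s,t) = f(s + t) with f = φ(·, 0).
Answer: φ(s, t) = s + t + 1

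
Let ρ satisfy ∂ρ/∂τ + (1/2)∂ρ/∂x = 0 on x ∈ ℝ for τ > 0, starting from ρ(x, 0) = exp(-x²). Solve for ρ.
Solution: By characteristics (dx/dτ = 1/2), ρ(x,τ) = f(x - (1/2)τ) with f = ρ(·, 0).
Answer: ρ(x, τ) = exp(-(x - τ/2)²)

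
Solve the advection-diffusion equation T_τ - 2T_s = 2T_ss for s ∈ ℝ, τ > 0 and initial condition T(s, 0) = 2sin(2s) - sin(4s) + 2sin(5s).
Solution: Moving frame: η = s + 2τ, σ = τ, T = u(η,σ), so T_τ = u_σ + 2u_η and T_ss = u_ηη.
Hence T_τ - 2T_s = u_σ and the PDE becomes the heat equation u_σ = 2u_ηη on η ∈ ℝ.
Initial data: u(η,0) = T(η,0) = 2sin(2η) - sin(4η) + 2sin(5η). Each mode sin(nη) decays as exp(-2n²σ) on ℝ, so u(η,σ) = Σ c_n exp(-2n²σ) sin(nη) with c_2=2, c_4=-1, c_5=2: u(η,σ) = 2exp(-8σ)sin(2η) - exp(-32σ)sin(4η) + 2exp(-50σ)sin(5η).
Substituting back: T(s,τ) = u(s + 2τ, τ).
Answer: T(s, τ) = 2exp(-8τ)sin(2s + 4τ) - exp(-32τ)sin(4s + 8τ) + 2exp(-50τ)sin(5s + 10τ)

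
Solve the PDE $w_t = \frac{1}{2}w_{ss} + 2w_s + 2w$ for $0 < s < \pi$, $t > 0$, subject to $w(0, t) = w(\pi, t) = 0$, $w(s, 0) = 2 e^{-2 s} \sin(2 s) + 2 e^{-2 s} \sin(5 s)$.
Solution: Substitute $w = e^{-2s}u$.
Then $w_s = e^{-2s}(u_s - 2u)$, $w_{ss} = e^{-2s}(u_{ss} - 4u_s + 4u)$, $w_t = e^{-2s}u_t$; substituting and dividing by $e^{-2s}$, the lower-order terms cancel: $u_t = \frac{1}{2}u_{ss}$ (standard heat equation).
Data for $u$: $u(s,0) = e^{2s}w(s,0) = 2 \sin(2 s) + 2 \sin(5 s)$. The boundary conditions carry over: $u(0,t) = u(\pi,t) = 0$.
Separating variables: $u = \sum c_n e^{-n^2t/2} \sin(ns)$. From $u(s,0) = 2 \sin(2 s) + 2 \sin(5 s)$: $c_2=2, c_5=2$.
So $u(s,t) = 2 e^{-2 t} \sin(2 s) + 2 e^{-25 t/2} \sin(5 s)$, and $w(s,t) = e^{-2s}u(s,t)$.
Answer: $w(s, t) = 2 e^{-2 s} e^{-2 t} \sin(2 s) + 2 e^{-2 s} e^{-25 t/2} \sin(5 s)$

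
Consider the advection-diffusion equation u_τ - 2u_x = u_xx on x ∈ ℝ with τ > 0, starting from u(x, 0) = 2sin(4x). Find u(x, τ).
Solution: Change to a moving frame: let η = x + 2τ, σ = τ and write u(x,τ) = w(η,σ).
By the chain rule u_τ = w_σ + 2w_η, u_x = w_η, u_xx = w_ηη.
Then u_τ - 2u_x = w_σ: the advection term cancels and the PDE becomes the heat equation w_σ = w_ηη on η ∈ ℝ.
Initial data: w(η,0) = u(η,0) = 2sin(4η).
On η ∈ ℝ each mode satisfies (sin(nη))″ = -n² sin(nη), so exp(-n²σ) sin(nη) solves the heat equation; by superposition w(η,σ) = Σ c_n exp(-n²σ) sin(nη).
Reading off the coefficients: c_4=2, so w(η,σ) = 2exp(-16σ)sin(4η).
Substituting back η = x + 2τ, σ = τ: u(x,τ) = w(x + 2τ, τ).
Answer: u(x, τ) = 2exp(-16τ)sin(4x + 8τ)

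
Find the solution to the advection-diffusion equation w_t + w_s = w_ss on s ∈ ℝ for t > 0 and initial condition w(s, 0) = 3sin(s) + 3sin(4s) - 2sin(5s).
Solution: Change to a moving frame: let η = s - t, σ = t and write w(s,t) = u(η,σ).
By the chain rule w_t = u_σ - u_η, w_s = u_η, w_ss = u_ηη.
Then w_t + w_s = u_σ: the advection term cancels and the PDE becomes the heat equation u_σ = u_ηη on η ∈ ℝ.
Initial data: u(η,0) = w(η,0) = 3sin(η) + 3sin(4η) - 2sin(5η).
On η ∈ ℝ each mode satisfies (sin(nη))″ = -n² sin(nη), so exp(-n²σ) sin(nη) solves the heat equation; by superposition u(η,σ) = Σ c_n exp(-n²σ) sin(nη).
Reading off the coefficients: c_1=3, c_4=3, c_5=-2, so u(η,σ) = 3exp(-σ)sin(η) + 3exp(-16σ)sin(4η) - 2exp(-25σ)sin(5η).
Substituting back η = s - t, σ = t: w(s,t) = u(s - t, t).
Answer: w(s, t) = 3exp(-t)sin(s - t) + 3exp(-16t)sin(4s - 4t) - 2exp(-25t)sin(5s - 5t)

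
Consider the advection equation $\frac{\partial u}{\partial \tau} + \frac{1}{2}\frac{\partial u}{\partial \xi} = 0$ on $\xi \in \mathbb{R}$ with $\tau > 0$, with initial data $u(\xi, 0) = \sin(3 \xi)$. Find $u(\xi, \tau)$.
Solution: By method of characteristics (waves move right with speed 1/2):
Along characteristics $\xi - \frac{1}{2}\tau =$ const, $u$ is constant, so $u(\xi,\tau) = f(\xi - \frac{1}{2}\tau)$ with $f = u( \cdot , 0)$.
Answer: $u(\xi, \tau) = - \sin(3 \tau/2 - 3 \xi)$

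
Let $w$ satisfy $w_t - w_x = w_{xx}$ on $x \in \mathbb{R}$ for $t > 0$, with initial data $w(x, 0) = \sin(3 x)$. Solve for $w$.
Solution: Moving frame: $\eta = x + t$, $\sigma = t$, $w = u(\eta,\sigma)$, so $w_t = u_{\sigma} + u_{\eta}$ and $w_{xx} = u_{\eta\eta}$.
Hence $w_t - w_x = u_{\sigma}$ and the PDE becomes the heat equation $u_{\sigma} = u_{\eta\eta}$ on $\eta \in \mathbb{R}$.
Initial data: $u(\eta,0) = w(\eta,0) = \sin(3 \eta)$. Each mode $\sin(n\eta)$ decays as $e^{-n^2\sigma}$ on $\mathbb{R}$, so $u(\eta,\sigma) = \sum c_n e^{-n^2\sigma} \sin(n\eta)$ with $c_3=1$: $u(\eta,\sigma) = e^{-9 \sigma} \sin(3 \eta)$.
Substituting back: $w(x,t) = u(x + t, t)$.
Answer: $w(x, t) = e^{-9 t} \sin(3 t + 3 x)$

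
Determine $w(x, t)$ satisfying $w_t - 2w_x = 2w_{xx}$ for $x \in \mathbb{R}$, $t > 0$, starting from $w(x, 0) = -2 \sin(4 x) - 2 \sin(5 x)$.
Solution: Change to a moving frame: let $\eta = x + 2t$, $\sigma = t$ and write $w(x,t) = u(\eta,\sigma)$.
By the chain rule $w_t = u_{\sigma} + 2u_{\eta}$, $w_x = u_{\eta}$, $w_{xx} = u_{\eta\eta}$.
Then $w_t - 2w_x = u_{\sigma}$: the advection term cancels and the PDE becomes the heat equation $u_{\sigma} = 2u_{\eta\eta}$ on $\eta \in \mathbb{R}$.
Initial data: $u(\eta,0) = w(\eta,0) = -2 \sin(4 \eta) - 2 \sin(5 \eta)$.
On $\eta \in \mathbb{R}$ each mode satisfies $(\sin(n\eta))'' = -n^2 \sin(n\eta)$, so $e^{-2n^2\sigma} \sin(n\eta)$ solves the heat equation; by superposition $u(\eta,\sigma) = \sum c_n e^{-2n^2\sigma} \sin(n\eta)$.
Reading off the coefficients: $c_4=-2, c_5=-2$, so $u(\eta,\sigma) = -2 e^{-32 \sigma} \sin(4 \eta) - 2 e^{-50 \sigma} \sin(5 \eta)$.
Substituting back $\eta = x + 2t$, $\sigma = t$: $w(x,t) = u(x + 2t, t)$.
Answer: $w(x, t) = -2 e^{-32 t} \sin(8 t + 4 x) - 2 e^{-50 t} \sin(10 t + 5 x)$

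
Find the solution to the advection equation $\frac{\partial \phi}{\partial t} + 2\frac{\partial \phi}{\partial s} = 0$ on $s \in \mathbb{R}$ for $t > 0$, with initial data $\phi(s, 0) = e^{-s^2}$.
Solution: By method of characteristics (waves move right with speed 2):
Along characteristics $s - 2t =$ const, $\phi$ is constant, so $\phi(s,t) = f(s - 2t)$ with $f = \phi( \cdot , 0)$.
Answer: $\phi(s, t) = e^{-(s - 2 t)^2}$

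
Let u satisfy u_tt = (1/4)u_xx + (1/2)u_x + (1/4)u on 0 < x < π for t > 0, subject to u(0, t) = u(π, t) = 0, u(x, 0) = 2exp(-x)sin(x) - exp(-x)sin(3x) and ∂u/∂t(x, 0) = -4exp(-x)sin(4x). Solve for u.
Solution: Substitute u = exp(-x)w.
Then u_x = exp(-x)(w_x - w), u_xx = exp(-x)(w_xx - 2w_x + w), u_tt = exp(-x)w_tt; substituting and dividing by exp(-x), the lower-order terms cancel: w_tt = (1/4)w_xx (standard wave equation).
Data for w: w(x,0) = exp(x)u(x,0) = 2sin(x) - sin(3x); w_t(x,0) = exp(x)u_t(x,0) = -4sin(4x). The boundary conditions carry over: w(0,t) = w(π,t) = 0.
Separating variables: w = Σ [A_n cos(ω_n t) + B_n sin(ω_n t)] sin(nx), ω_n = n/2. From ICs (B_n = velocity coefficient / ω_n): A_1=2, A_3=-1, B_4=-2.
So w(x,t) = -2sin(2t)sin(4x) + 2sin(x)cos(t/2) - sin(3x)cos(3t/2), and u(x,t) = exp(-x)w(x,t).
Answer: u(x, t) = -2exp(-x)sin(2t)sin(4x) + 2exp(-x)sin(x)cos(t/2) - exp(-x)sin(3x)cos(3t/2)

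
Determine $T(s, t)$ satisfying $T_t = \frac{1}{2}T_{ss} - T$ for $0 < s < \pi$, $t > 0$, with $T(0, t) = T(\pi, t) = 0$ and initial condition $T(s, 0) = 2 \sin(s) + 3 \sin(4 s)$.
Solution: Substitute $T = e^{-t}u$, i.e. $u = e^{t}T$.
By the product rule, $T_t = e^{-t}(u_t - u)$, $T_{ss} = e^{-t}u_{ss}$.
Substituting into the PDE and dividing by $e^{-t}$: $u_t - u = \frac{1}{2}u_{ss} - u$.
The lower-order terms cancel, leaving the standard heat equation $u_t = \frac{1}{2}u_{ss}$.
Initial data for $u$: $u(s,0) = T(s,0) = 2 \sin(s) + 3 \sin(4 s)$. The boundary conditions carry over: $u(0,t) = u(\pi,t) = 0$.
Solve for $u$:
  Using separation of variables $u = X(s)G(t)$:
  Eigenfunctions: $\sin(ns)$, $n = 1, 2, 3, \ldots$
  General solution: $u(s, t) = \sum c_n \sin(ns) e^{-n^2 t/2}$
  Matching $u(s,0) = 2 \sin(s) + 3 \sin(4 s)$ term by term: $c_1=2, c_4=3$.
Hence $u(s,t) = 3 e^{-8 t} \sin(4 s) + 2 e^{-t/2} \sin(s)$.
Transform back: $T(s,t) = e^{-t}u(s,t)$.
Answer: $T(s, t) = 3 e^{-9 t} \sin(4 s) + 2 e^{-3 t/2} \sin(s)$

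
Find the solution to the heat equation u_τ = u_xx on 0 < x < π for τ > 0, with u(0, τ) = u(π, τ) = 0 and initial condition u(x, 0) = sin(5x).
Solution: Using separation of variables u = X(x)T(τ):
Eigenfunctions: sin(nx), n = 1, 2, 3, ...
General solution: u(x, τ) = Σ c_n sin(nx) exp(-n² τ)
Matching u(x,0) = sin(5x) term by term: c_5=1.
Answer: u(x, τ) = exp(-25τ)sin(5x)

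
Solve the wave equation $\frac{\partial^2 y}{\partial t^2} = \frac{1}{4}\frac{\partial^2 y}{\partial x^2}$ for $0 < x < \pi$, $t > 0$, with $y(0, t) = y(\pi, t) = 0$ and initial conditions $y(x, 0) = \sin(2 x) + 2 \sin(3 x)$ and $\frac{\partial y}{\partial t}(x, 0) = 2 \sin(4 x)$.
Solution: Using separation of variables $y = X(x)T(t)$:
Eigenfunctions: $\sin(nx)$, $n = 1, 2, 3, \ldots$
General solution: $y(x, t) = \sum [A_n \cos(n t/2) + B_n \sin(n t/2)] \sin(nx)$
From $y(x,0) = \sin(2 x) + 2 \sin(3 x)$: $A_2=1, A_3=2$. From $y_t(x,0) = 2 \sin(4 x)$, using $y_t(x,0) = \sum \omega_n B_n \sin(nx)$ with $\omega_n = n/2$: $B_4 = 2/2 = 1$.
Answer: $y(x, t) = \sin(2 t) \sin(4 x) + \sin(2 x) \cos(t) + 2 \sin(3 x) \cos(3 t/2)$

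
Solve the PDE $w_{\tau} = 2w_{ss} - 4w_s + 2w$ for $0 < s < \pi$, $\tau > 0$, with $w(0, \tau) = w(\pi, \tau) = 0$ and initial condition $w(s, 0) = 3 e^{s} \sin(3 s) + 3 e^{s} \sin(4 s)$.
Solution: Substitute $w = e^{s}u$.
Then $w_s = e^{s}(u_s + u)$, $w_{ss} = e^{s}(u_{ss} + 2u_s + u)$, $w_{\tau} = e^{s}u_{\tau}$; substituting and dividing by $e^{s}$, the lower-order terms cancel: $u_{\tau} = 2u_{ss}$ (standard heat equation).
Data for $u$: $u(s,0) = e^{-s}w(s,0) = 3 \sin(3 s) + 3 \sin(4 s)$. The boundary conditions carry over: $u(0,\tau) = u(\pi,\tau) = 0$.
Separating variables: $u = \sum c_n e^{-2n^2\tau} \sin(ns)$. From $u(s,0) = 3 \sin(3 s) + 3 \sin(4 s)$: $c_3=3, c_4=3$.
So $u(s,\tau) = 3 e^{-18 \tau} \sin(3 s) + 3 e^{-32 \tau} \sin(4 s)$, and $w(s,\tau) = e^{s}u(s,\tau)$.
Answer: $w(s, \tau) = 3 e^{-18 \tau} e^{s} \sin(3 s) + 3 e^{-32 \tau} e^{s} \sin(4 s)$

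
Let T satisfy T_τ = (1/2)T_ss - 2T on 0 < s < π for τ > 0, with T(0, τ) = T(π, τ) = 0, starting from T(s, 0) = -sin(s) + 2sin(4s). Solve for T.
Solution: Substitute T = exp(-2τ)u.
Then T_τ = exp(-2τ)(u_τ - 2u), T_ss = exp(-2τ)u_ss; substituting and dividing by exp(-2τ), the lower-order terms cancel: u_τ = (1/2)u_ss (standard heat equation).
Data for u: u(s,0) = T(s,0) = -sin(s) + 2sin(4s). The boundary conditions carry over: u(0,τ) = u(π,τ) = 0.
Separating variables: u = Σ c_n exp(-n²τ/2) sin(ns). From u(s,0) = -sin(s) + 2sin(4s): c_1=-1, c_4=2.
So u(s,τ) = 2exp(-8τ)sin(4s) - exp(-τ/2)sin(s), and T(s,τ) = exp(-2τ)u(s,τ).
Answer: T(s, τ) = 2exp(-10τ)sin(4s) - exp(-5τ/2)sin(s)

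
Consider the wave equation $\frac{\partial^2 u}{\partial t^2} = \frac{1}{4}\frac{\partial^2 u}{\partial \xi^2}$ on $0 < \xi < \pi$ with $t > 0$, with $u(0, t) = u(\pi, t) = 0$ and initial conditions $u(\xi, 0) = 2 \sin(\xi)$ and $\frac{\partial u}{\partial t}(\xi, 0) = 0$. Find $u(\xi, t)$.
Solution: Separating variables: $u = \sum [A_n \cos(\omega_n t) + B_n \sin(\omega_n t)] \sin(n\xi)$, $\omega_n = n/2$. From ICs: $A_1=2$.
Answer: $u(\xi, t) = 2 \sin(\xi) \cos(t/2)$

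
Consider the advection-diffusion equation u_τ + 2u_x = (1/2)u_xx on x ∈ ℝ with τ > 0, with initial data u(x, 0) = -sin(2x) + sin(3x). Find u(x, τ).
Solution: Moving frame: η = x - 2τ, σ = τ, u = w(η,σ), so u_τ = w_σ - 2w_η and u_xx = w_ηη.
Hence u_τ + 2u_x = w_σ and the PDE becomes the heat equation w_σ = (1/2)w_ηη on η ∈ ℝ.
Initial data: w(η,0) = u(η,0) = -sin(2η) + sin(3η). Each mode sin(nη) decays as exp(-n²σ/2) on ℝ, so w(η,σ) = Σ c_n exp(-n²σ/2) sin(nη) with c_2=-1, c_3=1: w(η,σ) = -exp(-2σ)sin(2η) + exp(-9σ/2)sin(3η).
Substituting back: u(x,τ) = w(x - 2τ, τ).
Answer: u(x, τ) = -exp(-2τ)sin(2x - 4τ) + exp(-9τ/2)sin(3x - 6τ)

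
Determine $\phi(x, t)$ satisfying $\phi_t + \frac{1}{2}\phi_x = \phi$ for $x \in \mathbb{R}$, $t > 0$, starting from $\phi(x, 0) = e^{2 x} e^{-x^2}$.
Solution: Substitute $\phi = e^{2x}u$.
Then $\phi_x = e^{2x}(u_x + 2u)$, $\phi_t = e^{2x}u_t$; substituting and dividing by $e^{2x}$, the lower-order terms cancel: $u_t + \frac{1}{2}u_x = 0$ (standard advection equation).
Data for $u$: $u(x,0) = e^{-2x}\phi(x,0) = e^{-x^2}$.
By characteristics ($dx/dt = 1/2$), $u(x,t) = f(x - \frac{1}{2}t)$ with $f = u( \cdot , 0)$.
So $u(x,t) = e^{-(-t/2 + x)^2}$, and $\phi(x,t) = e^{2x}u(x,t)$.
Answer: $\phi(x, t) = e^{2 x} e^{-(-t/2 + x)^2}$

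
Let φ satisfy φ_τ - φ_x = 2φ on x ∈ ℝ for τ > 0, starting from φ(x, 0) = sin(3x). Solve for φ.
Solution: Substitute φ = exp(2τ)u.
Then φ_τ = exp(2τ)(u_τ + 2u), φ_x = exp(2τ)u_x; substituting and dividing by exp(2τ), the lower-order terms cancel: u_τ - u_x = 0 (standard advection equation).
Data for u: u(x,0) = φ(x,0) = sin(3x).
By characteristics (dx/dτ = -1), u(x,τ) = f(x + τ) with f = u(·, 0).
So u(x,τ) = sin(3x + 3τ), and φ(x,τ) = exp(2τ)u(x,τ).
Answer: φ(x, τ) = exp(2τ)sin(3x + 3τ)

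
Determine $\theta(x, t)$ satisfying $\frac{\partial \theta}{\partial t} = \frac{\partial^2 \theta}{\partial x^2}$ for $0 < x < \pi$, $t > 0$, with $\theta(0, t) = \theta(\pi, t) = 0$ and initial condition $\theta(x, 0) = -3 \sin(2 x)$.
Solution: Separating variables: $\theta = \sum c_n e^{-n^2t} \sin(nx)$. From $\theta(x,0) = -3 \sin(2 x)$: $c_2=-3$.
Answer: $\theta(x, t) = -3 e^{-4 t} \sin(2 x)$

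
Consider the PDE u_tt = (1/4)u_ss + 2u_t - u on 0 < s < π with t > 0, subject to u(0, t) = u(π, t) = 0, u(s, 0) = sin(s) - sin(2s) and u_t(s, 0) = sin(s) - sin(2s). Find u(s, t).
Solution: Substitute u = exp(t)w.
Then u_t = exp(t)(w_t + w), u_tt = exp(t)(w_tt + 2w_t + w), u_ss = exp(t)w_ss; substituting and dividing by exp(t), the lower-order terms cancel: w_tt = (1/4)w_ss (standard wave equation).
Data for w: w(s,0) = u(s,0) = sin(s) - sin(2s); w_t(s,0) = u_t(s,0) - u(s,0) = 0. The boundary conditions carry over: w(0,t) = w(π,t) = 0.
Separating variables: w = Σ [A_n cos(ω_n t) + B_n sin(ω_n t)] sin(ns), ω_n = n/2. From ICs: A_1=1, A_2=-1.
So w(s,t) = sin(s)cos(t/2) - sin(2s)cos(t), and u(s,t) = exp(t)w(s,t).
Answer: u(s, t) = exp(t)sin(s)cos(t/2) - exp(t)sin(2s)cos(t)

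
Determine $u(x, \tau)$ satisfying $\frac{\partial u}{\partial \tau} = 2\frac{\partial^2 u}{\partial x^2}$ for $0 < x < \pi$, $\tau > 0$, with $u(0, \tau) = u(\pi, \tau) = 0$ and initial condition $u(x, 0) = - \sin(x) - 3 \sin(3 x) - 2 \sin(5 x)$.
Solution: Separating variables: $u = \sum c_n e^{-2n^2\tau} \sin(nx)$. From $u(x,0) = - \sin(x) - 3 \sin(3 x) - 2 \sin(5 x)$: $c_1=-1, c_3=-3, c_5=-2$.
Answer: $u(x, \tau) = - e^{-2 \tau} \sin(x) - 3 e^{-18 \tau} \sin(3 x) - 2 e^{-50 \tau} \sin(5 x)$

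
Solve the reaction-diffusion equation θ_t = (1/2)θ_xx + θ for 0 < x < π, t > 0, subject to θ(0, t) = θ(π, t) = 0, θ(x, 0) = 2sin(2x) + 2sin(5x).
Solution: Substitute θ = exp(t)u, i.e. u = exp(-t)θ.
By the product rule, θ_t = exp(t)(u_t + u), θ_xx = exp(t)u_xx.
Substituting into the PDE and dividing by exp(t): u_t + u = (1/2)u_xx + u.
The lower-order terms cancel, leaving the standard heat equation u_t = (1/2)u_xx.
Initial data for u: u(x,0) = θ(x,0) = 2sin(2x) + 2sin(5x). The boundary conditions carry over: u(0,t) = u(π,t) = 0.
Solve for u:
  Using separation of variables u = X(x)G(t):
  Eigenfunctions: sin(nx), n = 1, 2, 3, ...
  General solution: u(x, t) = Σ c_n sin(nx) exp(-n² t/2)
  Matching u(x,0) = 2sin(2x) + 2sin(5x) term by term: c_2=2, c_5=2.
Hence u(x,t) = 2exp(-2t)sin(2x) + 2exp(-25t/2)sin(5x).
Transform back: θ(x,t) = exp(t)u(x,t).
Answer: θ(x, t) = 2exp(-t)sin(2x) + 2exp(-23t/2)sin(5x)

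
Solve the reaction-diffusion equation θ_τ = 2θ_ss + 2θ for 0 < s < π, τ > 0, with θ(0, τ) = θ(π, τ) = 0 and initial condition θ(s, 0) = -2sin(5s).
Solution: Substitute θ = exp(2τ)u, i.e. u = exp(-2τ)θ.
By the product rule, θ_τ = exp(2τ)(u_τ + 2u), θ_ss = exp(2τ)u_ss.
Substituting into the PDE and dividing by exp(2τ): u_τ + 2u = 2u_ss + 2u.
The lower-order terms cancel, leaving the standard heat equation u_τ = 2u_ss.
Initial data for u: u(s,0) = θ(s,0) = -2sin(5s). The boundary conditions carry over: u(0,τ) = u(π,τ) = 0.
Solve for u:
  Using separation of variables u = X(s)G(τ):
  Eigenfunctions: sin(ns), n = 1, 2, 3, ...
  General solution: u(s, τ) = Σ c_n sin(ns) exp(-2n² τ)
  Matching u(s,0) = -2sin(5s) term by term: c_5=-2.
Hence u(s,τ) = -2exp(-50τ)sin(5s).
Transform back: θ(s,τ) = exp(2τ)u(s,τ).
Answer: θ(s, τ) = -2exp(-48τ)sin(5s)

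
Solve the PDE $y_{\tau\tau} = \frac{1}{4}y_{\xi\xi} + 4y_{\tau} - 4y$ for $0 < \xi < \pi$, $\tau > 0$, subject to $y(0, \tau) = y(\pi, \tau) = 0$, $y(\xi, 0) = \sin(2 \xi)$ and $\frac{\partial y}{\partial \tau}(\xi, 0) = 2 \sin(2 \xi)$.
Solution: Substitute $y = e^{2\tau}u$.
Then $y_{\tau} = e^{2\tau}(u_{\tau} + 2u)$, $y_{\tau\tau} = e^{2\tau}(u_{\tau\tau} + 4u_{\tau} + 4u)$, $y_{\xi\xi} = e^{2\tau}u_{\xi\xi}$; substituting and dividing by $e^{2\tau}$, the lower-order terms cancel: $u_{\tau\tau} = \frac{1}{4}u_{\xi\xi}$ (standard wave equation).
Data for $u$: $u(\xi,0) = y(\xi,0) = \sin(2 \xi)$; $u_{\tau}(\xi,0) = y_{\tau}(\xi,0) - 2y(\xi,0) = 0$. The boundary conditions carry over: $u(0,\tau) = u(\pi,\tau) = 0$.
Separating variables: $u = \sum [A_n \cos(\omega_n \tau) + B_n \sin(\omega_n \tau)] \sin(n\xi)$, $\omega_n = n/2$. From ICs: $A_2=1$.
So $u(\xi,\tau) = \sin(2 \xi) \cos(\tau)$, and $y(\xi,\tau) = e^{2\tau}u(\xi,\tau)$.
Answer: $y(\xi, \tau) = e^{2 \tau} \sin(2 \xi) \cos(\tau)$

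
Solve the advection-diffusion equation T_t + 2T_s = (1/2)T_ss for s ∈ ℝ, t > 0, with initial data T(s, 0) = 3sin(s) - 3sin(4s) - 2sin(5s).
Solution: Change to a moving frame: let η = s - 2t, σ = t and write T(s,t) = u(η,σ).
By the chain rule T_t = u_σ - 2u_η, T_s = u_η, T_ss = u_ηη.
Then T_t + 2T_s = u_σ: the advection term cancels and the PDE becomes the heat equation u_σ = (1/2)u_ηη on η ∈ ℝ.
Initial data: u(η,0) = T(η,0) = 3sin(η) - 3sin(4η) - 2sin(5η).
On η ∈ ℝ each mode satisfies (sin(nη))″ = -n² sin(nη), so exp(-n²σ/2) sin(nη) solves the heat equation; by superposition u(η,σ) = Σ c_n exp(-n²σ/2) sin(nη).
Reading off the coefficients: c_1=3, c_4=-3, c_5=-2, so u(η,σ) = -3exp(-8σ)sin(4η) + 3exp(-σ/2)sin(η) - 2exp(-25σ/2)sin(5η).
Substituting back η = s - 2t, σ = t: T(s,t) = u(s - 2t, t).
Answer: T(s, t) = -3exp(-8t)sin(4s - 8t) + 3exp(-t/2)sin(s - 2t) - 2exp(-25t/2)sin(5s - 10t)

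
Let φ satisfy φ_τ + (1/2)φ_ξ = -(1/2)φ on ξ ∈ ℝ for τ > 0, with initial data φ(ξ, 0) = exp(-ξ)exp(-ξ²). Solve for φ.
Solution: Substitute φ = exp(-ξ)u, i.e. u = exp(ξ)φ.
By the product rule, φ_ξ = exp(-ξ)(u_ξ - u), φ_τ = exp(-ξ)u_τ.
Substituting into the PDE and dividing by exp(-ξ): u_τ + (1/2)(u_ξ - u) = -(1/2)u.
The lower-order terms cancel, leaving the standard advection equation u_τ + (1/2)u_ξ = 0.
Initial data for u: u(ξ,0) = exp(ξ)φ(ξ,0) = exp(-ξ²).
Solve for u:
  By method of characteristics (waves move right with speed 1/2):
  Along characteristics ξ - (1/2)τ = const, u is constant, so u(ξ,τ) = f(ξ - (1/2)τ) with f = u(·, 0).
Hence u(ξ,τ) = exp(-(ξ - τ/2)²).
Transform back: φ(ξ,τ) = exp(-ξ)u(ξ,τ).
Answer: φ(ξ, τ) = exp(-ξ)exp(-(ξ - τ/2)²)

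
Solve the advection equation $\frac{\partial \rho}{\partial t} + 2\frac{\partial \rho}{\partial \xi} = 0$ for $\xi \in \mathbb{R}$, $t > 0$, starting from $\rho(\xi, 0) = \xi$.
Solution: By characteristics ($d\xi/dt = 2$), $\rho(\xi,t) = f(\xi - 2t)$ with $f = \rho( \cdot , 0)$.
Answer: $\rho(\xi, t) = \xi - 2 t$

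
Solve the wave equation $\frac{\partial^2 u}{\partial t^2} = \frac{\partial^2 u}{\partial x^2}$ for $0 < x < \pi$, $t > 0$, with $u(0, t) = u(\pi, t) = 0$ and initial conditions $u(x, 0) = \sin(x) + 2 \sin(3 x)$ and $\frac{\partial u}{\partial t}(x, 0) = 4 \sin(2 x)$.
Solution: Separating variables: $u = \sum [A_n \cos(\omega_n t) + B_n \sin(\omega_n t)] \sin(nx)$, $\omega_n = n$. From ICs ($B_n$ = velocity coefficient / $\omega_n$): $A_1=1, A_3=2, B_2=2$.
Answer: $u(x, t) = 2 \sin(2 t) \sin(2 x) + \sin(x) \cos(t) + 2 \sin(3 x) \cos(3 t)$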